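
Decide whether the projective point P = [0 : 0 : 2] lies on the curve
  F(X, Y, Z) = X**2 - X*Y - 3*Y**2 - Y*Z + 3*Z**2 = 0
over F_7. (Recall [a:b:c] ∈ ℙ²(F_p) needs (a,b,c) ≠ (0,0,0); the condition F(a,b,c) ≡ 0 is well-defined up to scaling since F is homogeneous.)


F(0,0,2) ≡ 5 (mod 7); P is NOT on the curve.

Evaluate F(0, 0, 2) term-by-term (mod 7).
  X**2 ↦ 1·0·1·1 = 0
  -X*Y ↦ -1·0·0·1 = 0
  -3*Y**2 ↦ -3·1·0·1 = 0
  -Y*Z ↦ -1·1·0·2 = 0
  3*Z**2 ↦ 3·1·1·4 = 12
Sum: F(0, 0, 2) = (0) + (0) + (0) + (0) + (12) = 12.
Reducing mod 7: 12 ≡ 5 (mod 7).
Since F(a, b, c) ≡ 5 ≠ 0 (mod 7), P does NOT lie on the curve.


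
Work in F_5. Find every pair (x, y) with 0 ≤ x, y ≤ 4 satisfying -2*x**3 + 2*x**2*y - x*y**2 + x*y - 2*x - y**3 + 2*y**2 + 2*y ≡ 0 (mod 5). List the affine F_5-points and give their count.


Affine F_5-points: {(0, 0), (2, 0), (3, 0), (4, 4)}; count = 4.

For each of the 25 pairs (x, y) ∈ F_5², evaluate f(x, y) mod 5. Record the zeros.
  x = 0: [0↦0, 1↦3, 2↦4, 3↦2, 4↦1]  zeros at y ∈ {0}
  x = 1: [0↦1, 1↦1, 2↦2, 3↦3, 4↦3]  zeros at y ∈ ∅
  x = 2: [0↦0, 1↦1, 2↦1, 3↦4, 4↦4]  zeros at y ∈ {0}
  x = 3: [0↦0, 1↦1, 2↦4, 3↦3, 4↦2]  zeros at y ∈ {0}
  x = 4: [0↦4, 1↦4, 2↦4, 3↦3, 4↦0]  zeros at y ∈ {4}
Collecting zeros: affine points = {(0, 0), (2, 0), (3, 0), (4, 4)}.
Total count |C(F_5)_aff| = 4.


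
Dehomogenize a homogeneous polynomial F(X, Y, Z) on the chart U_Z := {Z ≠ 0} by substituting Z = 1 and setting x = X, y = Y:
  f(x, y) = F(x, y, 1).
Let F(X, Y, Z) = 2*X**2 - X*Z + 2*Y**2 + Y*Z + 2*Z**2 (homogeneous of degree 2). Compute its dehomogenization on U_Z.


f(x, y) = 2*x**2 - x + 2*y**2 + y + 2

On U_Z we set Z = 1. Each monomial c·X^i·Y^j·Z^k in F becomes c·x^i·y^j·1^k = c·x^i·y^j.
Substituting Z = 1: F(X, Y, 1) = 2*x**2 - x + 2*y**2 + y + 2.
Note: deg(f) ≤ deg(F) = 2; strict inequality happens when F is divisible by Z (lost terms).


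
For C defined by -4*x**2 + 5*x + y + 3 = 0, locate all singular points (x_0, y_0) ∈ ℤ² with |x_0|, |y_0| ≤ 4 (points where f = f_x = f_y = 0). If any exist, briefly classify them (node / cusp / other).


No singular points in the scanned grid; C is smooth there.

Compute partial derivatives:
  f_x = 5 - 8*x.
  f_y = 1.
f_y = 1 is a nonzero constant, so f_y never vanishes: no point (x, y) can satisfy f = f_x = f_y = 0. In particular no (x, y) ∈ {−4, ..., 4}² is singular; the curve is smooth.


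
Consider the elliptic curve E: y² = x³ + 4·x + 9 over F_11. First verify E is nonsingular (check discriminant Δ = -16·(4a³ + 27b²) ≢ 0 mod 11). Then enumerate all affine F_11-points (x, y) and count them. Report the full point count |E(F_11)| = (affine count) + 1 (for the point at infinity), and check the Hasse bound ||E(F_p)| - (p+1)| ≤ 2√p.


Affine points = {(0, 3), (0, 8), (1, 5), (1, 6), (2, 5), (2, 6), (3, 2), (3, 9), (4, 1), (4, 10), (5, 0), (8, 5), (8, 6), (9, 2), (9, 9), (10, 2), (10, 9)}; affine count = 17; |E(F_11)| = 18.

Discriminant check: Δ ∝ 4a³ + 27b² = 4·4³ + 27·9² = 4·64 + 27·81 ≡ 1 (mod 11). Nonzero ⇒ E is nonsingular.
For each x ∈ F_11, compute rhs = x³ + 4·x + 9 mod 11, then count y ∈ F_11 with y² ≡ rhs.
  x = 0: rhs = 9, matching y values: 3, 8 (2 points).
  x = 1: rhs = 3, matching y values: 5, 6 (2 points).
  x = 2: rhs = 3, matching y values: 5, 6 (2 points).
  x = 3: rhs = 4, matching y values: 2, 9 (2 points).
  x = 4: rhs = 1, matching y values: 1, 10 (2 points).
  x = 5: rhs = 0, matching y values: 0 (1 points).
  x = 6: rhs = 7, matching y values: none (0 points).
  x = 7: rhs = 6, matching y values: none (0 points).
  x = 8: rhs = 3, matching y values: 5, 6 (2 points).
  x = 9: rhs = 4, matching y values: 2, 9 (2 points).
  x = 10: rhs = 4, matching y values: 2, 9 (2 points).
Total affine count: 17.
Full point count |E(F_11)| = 17 + 1 = 18.
Hasse bound: |18 − (11+1)| = |6| = 6 ≤ 2√11 ≈ 6.6332 ✓.


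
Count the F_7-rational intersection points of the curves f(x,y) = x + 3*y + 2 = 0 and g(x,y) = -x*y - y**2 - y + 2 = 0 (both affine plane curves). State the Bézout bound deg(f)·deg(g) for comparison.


Common zeros: ∅; count = 0; Bézout bound = 2.

deg(f) = 1, deg(g) = 2, so Bézout bound = 2.
Scan x ∈ F_7. For each x, list the y ∈ F_7 with f(x, y) ≡ 0 and those with g(x, y) ≡ 0 (mod 7); the common zeros in that column are the intersection.
  x = 0: f ≡ 0 at y ∈ {4}; g ≡ 0 at y ∈ {1, 5}; common: ∅.
  x = 1: f ≡ 0 at y ∈ {6}; g ≡ 0 at y ∈ ∅; common: ∅.
  x = 2: f ≡ 0 at y ∈ {1}; g ≡ 0 at y ∈ ∅; common: ∅.
  x = 3: f ≡ 0 at y ∈ {3}; g ≡ 0 at y ∈ ∅; common: ∅.
  x = 4: f ≡ 0 at y ∈ {5}; g ≡ 0 at y ∈ ∅; common: ∅.
  x = 5: f ≡ 0 at y ∈ {0}; g ≡ 0 at y ∈ {2, 6}; common: ∅.
  x = 6: f ≡ 0 at y ∈ {2}; g ≡ 0 at y ∈ {3, 4}; common: ∅.
Collecting: common zeros = ∅, so the count is 0.
Comparison with the Bézout bound: 0 ≤ 2 = deg(f)·deg(g), as expected for curves with no common component (the affine F_7-count falls short of the bound because intersections may lie at infinity, over extension fields, or carry multiplicity).


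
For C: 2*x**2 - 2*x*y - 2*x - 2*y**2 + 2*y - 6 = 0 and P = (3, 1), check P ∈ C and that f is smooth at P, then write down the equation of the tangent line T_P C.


Tangent line at P: 8*x - 8*y - 16 = 0.

Step 1: f(3, 1) = 0, so P lies on C.
Step 2: partial derivatives
  f_x(x, y) = 4*x - 2*y - 2, f_y(x, y) = -2*x - 4*y + 2.
  f_x(P) = 8, f_y(P) = -8 (gradient nonzero, so P is smooth).
Step 3: tangent line at P: 8·(x − 3) + -8·(y − 1) = 0.
Expanding: 8*x - 8*y - 16 = 0.


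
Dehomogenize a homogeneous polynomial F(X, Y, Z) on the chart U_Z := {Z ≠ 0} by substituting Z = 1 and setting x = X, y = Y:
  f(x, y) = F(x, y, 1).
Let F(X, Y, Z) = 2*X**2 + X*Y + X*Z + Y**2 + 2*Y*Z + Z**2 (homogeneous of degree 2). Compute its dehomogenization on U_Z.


f(x, y) = 2*x**2 + x*y + x + y**2 + 2*y + 1

On U_Z we set Z = 1. Each monomial c·X^i·Y^j·Z^k in F becomes c·x^i·y^j·1^k = c·x^i·y^j.
Substituting Z = 1: F(X, Y, 1) = 2*x**2 + x*y + x + y**2 + 2*y + 1.
Note: deg(f) ≤ deg(F) = 2; strict inequality happens when F is divisible by Z (lost terms).


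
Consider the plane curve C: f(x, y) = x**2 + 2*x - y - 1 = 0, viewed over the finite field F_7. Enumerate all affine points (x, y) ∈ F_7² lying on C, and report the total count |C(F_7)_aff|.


Affine F_7-points: {(0, 6), (1, 2), (2, 0), (3, 0), (4, 2), (5, 6), (6, 5)}; count = 7.

For each of the 49 pairs (x, y) ∈ F_7², evaluate f(x, y) mod 7. Record the zeros.
  x = 0: [0↦6, 1↦5, 2↦4, 3↦3, 4↦2, 5↦1, 6↦0]  zeros at y ∈ {6}
  x = 1: [0↦2, 1↦1, 2↦0, 3↦6, 4↦5, 5↦4, 6↦3]  zeros at y ∈ {2}
  x = 2: [0↦0, 1↦6, 2↦5, 3↦4, 4↦3, 5↦2, 6↦1]  zeros at y ∈ {0}
  x = 3: [0↦0, 1↦6, 2↦5, 3↦4, 4↦3, 5↦2, 6↦1]  zeros at y ∈ {0}
  x = 4: [0↦2, 1↦1, 2↦0, 3↦6, 4↦5, 5↦4, 6↦3]  zeros at y ∈ {2}
  x = 5: [0↦6, 1↦5, 2↦4, 3↦3, 4↦2, 5↦1, 6↦0]  zeros at y ∈ {6}
  x = 6: [0↦5, 1↦4, 2↦3, 3↦2, 4↦1, 5↦0, 6↦6]  zeros at y ∈ {5}
Collecting zeros: affine points = {(0, 6), (1, 2), (2, 0), (3, 0), (4, 2), (5, 6), (6, 5)}.
Total count |C(F_7)_aff| = 7.


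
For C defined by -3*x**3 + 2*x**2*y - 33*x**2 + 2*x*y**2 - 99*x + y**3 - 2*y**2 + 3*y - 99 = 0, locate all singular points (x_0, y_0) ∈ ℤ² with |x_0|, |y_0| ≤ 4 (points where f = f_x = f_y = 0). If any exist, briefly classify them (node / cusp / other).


Singular points: {(-3, 3)}; classification: cusp.

Compute partial derivatives:
  f_x = -9*x**2 + 4*x*y - 66*x + 2*y**2 - 99.
  f_y = 2*x**2 + 4*x*y + 3*y**2 - 4*y + 3.
Scan x_0 ∈ {−4, ..., 4}. For each x_0, f_y(x_0, y) is a polynomial in y; find its integer roots y ∈ {−4, ..., 4}, then test f_x and f at those candidates.
  x = -4: f_y(-4, y) = 3*y**2 - 20*y + 35; no integer root y with |y| ≤ 4.
  x = -3: f_y(-3, y) = 3*y**2 - 16*y + 21; vanishes at y ∈ {3}. (-3, 3): f_x = 0, f = 0 — SINGULAR.
  x = -2: f_y(-2, y) = 3*y**2 - 12*y + 11; no integer root y with |y| ≤ 4.
  x = -1: f_y(-1, y) = 3*y**2 - 8*y + 5; vanishes at y ∈ {1}. (-1, 1): f_x = -44 ≠ 0.
  x = 0: f_y(0, y) = 3*y**2 - 4*y + 3; no integer root y with |y| ≤ 4.
  x = 1: f_y(1, y) = 3*y**2 + 5; no integer root y with |y| ≤ 4.
  x = 2: f_y(2, y) = 3*y**2 + 4*y + 11; no integer root y with |y| ≤ 4.
  x = 3: f_y(3, y) = 3*y**2 + 8*y + 21; no integer root y with |y| ≤ 4.
  x = 4: f_y(4, y) = 3*y**2 + 12*y + 35; no integer root y with |y| ≤ 4.
Only singular point on the grid: (-3, 3).
Classify: substitute x = -3 + u, y = 3 + v and expand: f = -3*u**3 + 2*u**2*v + 2*u*v**2 + v**3 + v**2.
No constant or linear terms (consistent with a singular point). Quadratic part: v**2. Cubic part: -3*u**3 + 2*u**2*v + 2*u*v**2 + v**3.
The quadratic part v**2 is a perfect square, so there is a single (double) tangent line v = 0, i.e. y = 3. Restricting the cubic part to that line (v = 0) leaves -3*u**3 ≠ 0, so f is not divisible by v and the branch is v² ≈ 3*u**3 to lowest order — this is a cusp.
Classification: cusp.


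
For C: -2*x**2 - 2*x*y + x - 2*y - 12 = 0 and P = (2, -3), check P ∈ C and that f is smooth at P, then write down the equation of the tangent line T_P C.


Tangent line at P: -x - 6*y - 16 = 0.

Step 1: f(2, -3) = 0, so P lies on C.
Step 2: partial derivatives
  f_x(x, y) = -4*x - 2*y + 1, f_y(x, y) = -2*x - 2.
  f_x(P) = -1, f_y(P) = -6 (gradient nonzero, so P is smooth).
Step 3: tangent line at P: -1·(x − 2) + -6·(y − -3) = 0.
Expanding: -x - 6*y - 16 = 0.


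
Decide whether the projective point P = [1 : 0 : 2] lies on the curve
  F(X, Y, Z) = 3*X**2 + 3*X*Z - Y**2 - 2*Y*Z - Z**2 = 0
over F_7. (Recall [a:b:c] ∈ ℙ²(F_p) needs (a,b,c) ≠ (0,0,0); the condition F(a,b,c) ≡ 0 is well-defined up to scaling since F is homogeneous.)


F(1,0,2) ≡ 5 (mod 7); P is NOT on the curve.

Evaluate F(1, 0, 2) term-by-term (mod 7).
  3*X**2 ↦ 3·1·1·1 = 3
  3*X*Z ↦ 3·1·1·2 = 6
  -Y**2 ↦ -1·1·0·1 = 0
  -2*Y*Z ↦ -2·1·0·2 = 0
  -Z**2 ↦ -1·1·1·4 = -4
Sum: F(1, 0, 2) = (3) + (6) + (0) + (0) + (-4) = 5.
Reducing mod 7: 5 ≡ 5 (mod 7).
Since F(a, b, c) ≡ 5 ≠ 0 (mod 7), P does NOT lie on the curve.


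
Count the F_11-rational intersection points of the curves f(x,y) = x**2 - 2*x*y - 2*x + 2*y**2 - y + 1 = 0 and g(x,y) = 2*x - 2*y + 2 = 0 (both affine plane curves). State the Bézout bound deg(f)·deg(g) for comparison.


Common zeros: {(5, 6), (7, 8)}; count = 2; Bézout bound = 2.

deg(f) = 2, deg(g) = 1, so Bézout bound = 2.
Scan x ∈ F_11. For each x, list the y ∈ F_11 with f(x, y) ≡ 0 and those with g(x, y) ≡ 0 (mod 11); the common zeros in that column are the intersection.
  x = 0: f ≡ 0 at y ∈ {8, 9}; g ≡ 0 at y ∈ {1}; common: ∅.
  x = 1: f ≡ 0 at y ∈ {0, 7}; g ≡ 0 at y ∈ {2}; common: ∅.
  x = 2: f ≡ 0 at y ∈ ∅; g ≡ 0 at y ∈ {3}; common: ∅.
  x = 3: f ≡ 0 at y ∈ ∅; g ≡ 0 at y ∈ {4}; common: ∅.
  x = 4: f ≡ 0 at y ∈ {3, 7}; g ≡ 0 at y ∈ {5}; common: ∅.
  x = 5: f ≡ 0 at y ∈ {5, 6}; g ≡ 0 at y ∈ {6}; common: {6}.
  x = 6: f ≡ 0 at y ∈ ∅; g ≡ 0 at y ∈ {7}; common: ∅.
  x = 7: f ≡ 0 at y ∈ {5, 8}; g ≡ 0 at y ∈ {8}; common: {8}.
  x = 8: f ≡ 0 at y ∈ ∅; g ≡ 0 at y ∈ {9}; common: ∅.
  x = 9: f ≡ 0 at y ∈ {6, 9}; g ≡ 0 at y ∈ {10}; common: ∅.
  x = 10: f ≡ 0 at y ∈ ∅; g ≡ 0 at y ∈ {0}; common: ∅.
Collecting: common zeros = {(5, 6), (7, 8)}, so the count is 2.
Comparison with the Bézout bound: 2 ≤ 2 = deg(f)·deg(g), as expected for curves with no common component (the bound is attained).


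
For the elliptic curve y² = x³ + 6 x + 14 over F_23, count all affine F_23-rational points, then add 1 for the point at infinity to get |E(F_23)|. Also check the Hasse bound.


Affine points = {(3, 6), (3, 17), (5, 10), (5, 13), (6, 6), (6, 17), (7, 10), (7, 13), (10, 4), (10, 19), (11, 10), (11, 13), (13, 9), (13, 14), (14, 6), (14, 17), (15, 11), (15, 12), (19, 8), (19, 15)}; affine count = 20; |E(F_23)| = 21.

Discriminant check: Δ ∝ 4a³ + 27b² = 4·6³ + 27·14² = 4·216 + 27·196 ≡ 15 (mod 23). Nonzero ⇒ E is nonsingular.
For each x ∈ F_23, compute rhs = x³ + 6·x + 14 mod 23, then count y ∈ F_23 with y² ≡ rhs.
  x = 0: rhs = 14, matching y values: none (0 points).
  x = 1: rhs = 21, matching y values: none (0 points).
  x = 2: rhs = 11, matching y values: none (0 points).
  x = 3: rhs = 13, matching y values: 6, 17 (2 points).
  x = 4: rhs = 10, matching y values: none (0 points).
  x = 5: rhs = 8, matching y values: 10, 13 (2 points).
  x = 6: rhs = 13, matching y values: 6, 17 (2 points).
  x = 7: rhs = 8, matching y values: 10, 13 (2 points).
  x = 8: rhs = 22, matching y values: none (0 points).
  x = 9: rhs = 15, matching y values: none (0 points).
  x = 10: rhs = 16, matching y values: 4, 19 (2 points).
  x = 11: rhs = 8, matching y values: 10, 13 (2 points).
  x = 12: rhs = 20, matching y values: none (0 points).
  x = 13: rhs = 12, matching y values: 9, 14 (2 points).
  x = 14: rhs = 13, matching y values: 6, 17 (2 points).
  x = 15: rhs = 6, matching y values: 11, 12 (2 points).
  x = 16: rhs = 20, matching y values: none (0 points).
  x = 17: rhs = 15, matching y values: none (0 points).
  x = 18: rhs = 20, matching y values: none (0 points).
  x = 19: rhs = 18, matching y values: 8, 15 (2 points).
  x = 20: rhs = 15, matching y values: none (0 points).
  x = 21: rhs = 17, matching y values: none (0 points).
  x = 22: rhs = 7, matching y values: none (0 points).
Total affine count: 20.
Full point count |E(F_23)| = 20 + 1 = 21.
Hasse bound: |21 − (23+1)| = |-3| = 3 ≤ 2√23 ≈ 9.5917 ✓.


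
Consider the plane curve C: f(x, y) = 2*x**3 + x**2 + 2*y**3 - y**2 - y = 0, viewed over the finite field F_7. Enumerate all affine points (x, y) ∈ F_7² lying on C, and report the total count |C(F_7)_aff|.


Affine F_7-points: {(0, 0), (0, 1), (0, 3), (3, 0), (3, 1), (3, 3), (4, 2), (4, 4), (4, 5), (5, 6)}; count = 10.

For each of the 49 pairs (x, y) ∈ F_7², evaluate f(x, y) mod 7. Record the zeros.
  x = 0: [0↦0, 1↦0, 2↦3, 3↦0, 4↦3, 5↦3, 6↦5]  zeros at y ∈ {0, 1, 3}
  x = 1: [0↦3, 1↦3, 2↦6, 3↦3, 4↦6, 5↦6, 6↦1]  zeros at y ∈ ∅
  x = 2: [0↦6, 1↦6, 2↦2, 3↦6, 4↦2, 5↦2, 6↦4]  zeros at y ∈ ∅
  x = 3: [0↦0, 1↦0, 2↦3, 3↦0, 4↦3, 5↦3, 6↦5]  zeros at y ∈ {0, 1, 3}
  x = 4: [0↦4, 1↦4, 2↦0, 3↦4, 4↦0, 5↦0, 6↦2]  zeros at y ∈ {2, 4, 5}
  x = 5: [0↦2, 1↦2, 2↦5, 3↦2, 4↦5, 5↦5, 6↦0]  zeros at y ∈ {6}
  x = 6: [0↦6, 1↦6, 2↦2, 3↦6, 4↦2, 5↦2, 6↦4]  zeros at y ∈ ∅
Collecting zeros: affine points = {(0, 0), (0, 1), (0, 3), (3, 0), (3, 1), (3, 3), (4, 2), (4, 4), (4, 5), (5, 6)}.
Total count |C(F_7)_aff| = 10.


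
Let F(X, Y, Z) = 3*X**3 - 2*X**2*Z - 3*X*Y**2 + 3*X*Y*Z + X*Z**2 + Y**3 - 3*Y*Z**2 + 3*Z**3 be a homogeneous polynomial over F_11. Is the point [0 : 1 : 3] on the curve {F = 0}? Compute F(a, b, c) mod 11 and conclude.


F(0,1,3) ≡ 0 (mod 11); P is on the curve.

Evaluate F(0, 1, 3) term-by-term (mod 11).
  3*X**3 ↦ 3·0·1·1 = 0
  -2*X**2*Z ↦ -2·0·1·3 = 0
  -3*X*Y**2 ↦ -3·0·1·1 = 0
  3*X*Y*Z ↦ 3·0·1·3 = 0
  X*Z**2 ↦ 1·0·1·9 = 0
  Y**3 ↦ 1·1·1·1 = 1
  -3*Y*Z**2 ↦ -3·1·1·9 = -27
  3*Z**3 ↦ 3·1·1·27 = 81
Sum: F(0, 1, 3) = (0) + (0) + (0) + (0) + (0) + (1) + (-27) + (81) = 55.
Reducing mod 11: 55 ≡ 0 (mod 11).
Since F(a, b, c) ≡ 0 (mod 11), P lies on the curve.


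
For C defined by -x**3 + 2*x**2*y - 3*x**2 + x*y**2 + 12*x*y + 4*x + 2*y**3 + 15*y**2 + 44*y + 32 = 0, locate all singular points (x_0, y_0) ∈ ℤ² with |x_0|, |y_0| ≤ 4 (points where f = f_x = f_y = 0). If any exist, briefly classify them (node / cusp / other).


Singular points: {(-2, -2)}; classification: node.

Compute partial derivatives:
  f_x = -3*x**2 + 4*x*y - 6*x + y**2 + 12*y + 4.
  f_y = 2*x**2 + 2*x*y + 12*x + 6*y**2 + 30*y + 44.
Scan x_0 ∈ {−4, ..., 4}. For each x_0, f_y(x_0, y) is a polynomial in y; find its integer roots y ∈ {−4, ..., 4}, then test f_x and f at those candidates.
  x = -4: f_y(-4, y) = 6*y**2 + 22*y + 28; no integer root y with |y| ≤ 4.
  x = -3: f_y(-3, y) = 6*y**2 + 24*y + 26; no integer root y with |y| ≤ 4.
  x = -2: f_y(-2, y) = 6*y**2 + 26*y + 28; vanishes at y ∈ {-2}. (-2, -2): f_x = 0, f = 0 — SINGULAR.
  x = -1: f_y(-1, y) = 6*y**2 + 28*y + 34; no integer root y with |y| ≤ 4.
  x = 0: f_y(0, y) = 6*y**2 + 30*y + 44; no integer root y with |y| ≤ 4.
  x = 1: f_y(1, y) = 6*y**2 + 32*y + 58; no integer root y with |y| ≤ 4.
  x = 2: f_y(2, y) = 6*y**2 + 34*y + 76; no integer root y with |y| ≤ 4.
  x = 3: f_y(3, y) = 6*y**2 + 36*y + 98; no integer root y with |y| ≤ 4.
  x = 4: f_y(4, y) = 6*y**2 + 38*y + 124; no integer root y with |y| ≤ 4.
Only singular point on the grid: (-2, -2).
Classify: substitute x = -2 + u, y = -2 + v and expand: f = -u**3 + 2*u**2*v - u**2 + u*v**2 + 2*v**3 + v**2.
No constant or linear terms (consistent with a singular point). Quadratic part: -u**2 + v**2. Cubic part: -u**3 + 2*u**2*v + u*v**2 + 2*v**3.
The quadratic part v**2 - u**2 = (v − u)(v + u) splits into two distinct linear factors, so there are two distinct tangent lines y − -2 = ±(x − -2) — this is a node (ordinary double point).
Classification: node.


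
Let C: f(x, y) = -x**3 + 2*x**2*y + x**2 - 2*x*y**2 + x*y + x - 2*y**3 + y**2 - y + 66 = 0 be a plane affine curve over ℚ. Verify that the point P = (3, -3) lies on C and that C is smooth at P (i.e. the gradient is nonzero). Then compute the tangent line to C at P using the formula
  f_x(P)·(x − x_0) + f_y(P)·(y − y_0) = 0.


Tangent line at P: -77*x - 4*y + 219 = 0.

Step 1: f(3, -3) = 0, so P lies on C.
Step 2: partial derivatives
  f_x(x, y) = -3*x**2 + 4*x*y + 2*x - 2*y**2 + y + 1, f_y(x, y) = 2*x**2 - 4*x*y + x - 6*y**2 + 2*y - 1.
  f_x(P) = -77, f_y(P) = -4 (gradient nonzero, so P is smooth).
Step 3: tangent line at P: -77·(x − 3) + -4·(y − -3) = 0.
Expanding: -77*x - 4*y + 219 = 0.


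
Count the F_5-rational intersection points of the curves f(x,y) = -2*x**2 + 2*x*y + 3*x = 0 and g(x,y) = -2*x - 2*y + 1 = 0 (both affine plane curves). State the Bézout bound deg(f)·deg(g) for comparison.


Common zeros: {(0, 3), (1, 2)}; count = 2; Bézout bound = 2.

deg(f) = 2, deg(g) = 1, so Bézout bound = 2.
Scan x ∈ F_5. For each x, list the y ∈ F_5 with f(x, y) ≡ 0 and those with g(x, y) ≡ 0 (mod 5); the common zeros in that column are the intersection.
  x = 0: f ≡ 0 at y ∈ {0, 1, 2, 3, 4}; g ≡ 0 at y ∈ {3}; common: {3}.
  x = 1: f ≡ 0 at y ∈ {2}; g ≡ 0 at y ∈ {2}; common: {2}.
  x = 2: f ≡ 0 at y ∈ {3}; g ≡ 0 at y ∈ {1}; common: ∅.
  x = 3: f ≡ 0 at y ∈ {4}; g ≡ 0 at y ∈ {0}; common: ∅.
  x = 4: f ≡ 0 at y ∈ {0}; g ≡ 0 at y ∈ {4}; common: ∅.
Collecting: common zeros = {(0, 3), (1, 2)}, so the count is 2.
Comparison with the Bézout bound: 2 ≤ 2 = deg(f)·deg(g), as expected for curves with no common component (the bound is attained).


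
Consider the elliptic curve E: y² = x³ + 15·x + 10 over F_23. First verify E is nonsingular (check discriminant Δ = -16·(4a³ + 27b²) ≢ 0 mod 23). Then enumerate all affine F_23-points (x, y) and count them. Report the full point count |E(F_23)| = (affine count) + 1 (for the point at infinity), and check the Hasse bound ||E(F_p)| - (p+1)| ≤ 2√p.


Affine points = {(1, 7), (1, 16), (2, 5), (2, 18), (3, 6), (3, 17), (5, 7), (5, 16), (9, 0), (12, 3), (12, 20), (17, 7), (17, 16), (19, 1), (19, 22), (21, 8), (21, 15)}; affine count = 17; |E(F_23)| = 18.

Discriminant check: Δ ∝ 4a³ + 27b² = 4·15³ + 27·10² = 4·3375 + 27·100 ≡ 8 (mod 23). Nonzero ⇒ E is nonsingular.
For each x ∈ F_23, compute rhs = x³ + 15·x + 10 mod 23, then count y ∈ F_23 with y² ≡ rhs.
  x = 0: rhs = 10, matching y values: none (0 points).
  x = 1: rhs = 3, matching y values: 7, 16 (2 points).
  x = 2: rhs = 2, matching y values: 5, 18 (2 points).
  x = 3: rhs = 13, matching y values: 6, 17 (2 points).
  x = 4: rhs = 19, matching y values: none (0 points).
  x = 5: rhs = 3, matching y values: 7, 16 (2 points).
  x = 6: rhs = 17, matching y values: none (0 points).
  x = 7: rhs = 21, matching y values: none (0 points).
  x = 8: rhs = 21, matching y values: none (0 points).
  x = 9: rhs = 0, matching y values: 0 (1 points).
  x = 10: rhs = 10, matching y values: none (0 points).
  x = 11: rhs = 11, matching y values: none (0 points).
  x = 12: rhs = 9, matching y values: 3, 20 (2 points).
  x = 13: rhs = 10, matching y values: none (0 points).
  x = 14: rhs = 20, matching y values: none (0 points).
  x = 15: rhs = 22, matching y values: none (0 points).
  x = 16: rhs = 22, matching y values: none (0 points).
  x = 17: rhs = 3, matching y values: 7, 16 (2 points).
  x = 18: rhs = 17, matching y values: none (0 points).
  x = 19: rhs = 1, matching y values: 1, 22 (2 points).
  x = 20: rhs = 7, matching y values: none (0 points).
  x = 21: rhs = 18, matching y values: 8, 15 (2 points).
  x = 22: rhs = 17, matching y values: none (0 points).
Total affine count: 17.
Full point count |E(F_23)| = 17 + 1 = 18.
Hasse bound: |18 − (23+1)| = |-6| = 6 ≤ 2√23 ≈ 9.5917 ✓.


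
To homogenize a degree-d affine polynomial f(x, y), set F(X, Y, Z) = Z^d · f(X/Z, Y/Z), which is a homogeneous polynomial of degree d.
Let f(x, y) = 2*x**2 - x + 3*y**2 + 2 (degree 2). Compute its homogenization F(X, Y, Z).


F(X, Y, Z) = 2*X**2 - X*Z + 3*Y**2 + 2*Z**2

deg(f) = 2.
Substitute x = X/Z, y = Y/Z into f, then multiply by Z^2.
  monomial 2·x^2·y^0 ↦ 2·X^2·Y^0·Z^0.
  monomial -1·x^1·y^0 ↦ -1·X^1·Y^0·Z^1.
  monomial 3·x^0·y^2 ↦ 3·X^0·Y^2·Z^0.
  monomial 2·x^0·y^0 ↦ 2·X^0·Y^0·Z^2.
Collecting: F(X, Y, Z) = 2*X**2 - X*Z + 3*Y**2 + 2*Z**2.


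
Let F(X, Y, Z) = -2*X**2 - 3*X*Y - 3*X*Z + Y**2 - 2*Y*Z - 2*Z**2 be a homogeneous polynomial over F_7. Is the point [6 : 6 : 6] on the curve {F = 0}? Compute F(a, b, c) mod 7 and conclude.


F(6,6,6) ≡ 3 (mod 7); P is NOT on the curve.

Evaluate F(6, 6, 6) term-by-term (mod 7).
  -2*X**2 ↦ -2·36·1·1 = -72
  -3*X*Y ↦ -3·6·6·1 = -108
  -3*X*Z ↦ -3·6·1·6 = -108
  Y**2 ↦ 1·1·36·1 = 36
  -2*Y*Z ↦ -2·1·6·6 = -72
  -2*Z**2 ↦ -2·1·1·36 = -72
Sum: F(6, 6, 6) = (-72) + (-108) + (-108) + (36) + (-72) + (-72) = -396.
Reducing mod 7: -396 ≡ 3 (mod 7).
Since F(a, b, c) ≡ 3 ≠ 0 (mod 7), P does NOT lie on the curve.


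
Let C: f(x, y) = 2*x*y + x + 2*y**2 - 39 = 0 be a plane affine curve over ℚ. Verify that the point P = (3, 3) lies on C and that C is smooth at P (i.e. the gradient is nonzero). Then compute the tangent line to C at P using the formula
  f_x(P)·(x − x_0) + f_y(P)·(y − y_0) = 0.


Tangent line at P: 7*x + 18*y - 75 = 0.

Step 1: f(3, 3) = 0, so P lies on C.
Step 2: partial derivatives
  f_x(x, y) = 2*y + 1, f_y(x, y) = 2*x + 4*y.
  f_x(P) = 7, f_y(P) = 18 (gradient nonzero, so P is smooth).
Step 3: tangent line at P: 7·(x − 3) + 18·(y − 3) = 0.
Expanding: 7*x + 18*y - 75 = 0.


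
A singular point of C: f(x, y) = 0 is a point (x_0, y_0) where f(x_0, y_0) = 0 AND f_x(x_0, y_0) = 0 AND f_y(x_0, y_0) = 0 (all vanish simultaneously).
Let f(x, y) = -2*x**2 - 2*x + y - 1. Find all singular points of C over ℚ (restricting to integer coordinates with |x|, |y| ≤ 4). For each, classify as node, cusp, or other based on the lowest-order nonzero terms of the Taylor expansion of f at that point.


No singular points in the scanned grid; C is smooth there.

Compute partial derivatives:
  f_x = -4*x - 2.
  f_y = 1.
f_y = 1 is a nonzero constant, so f_y never vanishes: no point (x, y) can satisfy f = f_x = f_y = 0. In particular no (x, y) ∈ {−4, ..., 4}² is singular; the curve is smooth.


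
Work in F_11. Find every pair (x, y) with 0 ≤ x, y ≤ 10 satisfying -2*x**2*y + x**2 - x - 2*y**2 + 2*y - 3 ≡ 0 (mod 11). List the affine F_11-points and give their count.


Affine F_11-points: {(1, 2), (1, 9), (3, 6), (3, 8), (4, 3), (4, 4), (5, 1), (5, 8), (6, 2), (6, 7), (8, 5), (8, 9), (9, 3), (9, 5), (10, 4), (10, 7)}; count = 16.

For each of the 121 pairs (x, y) ∈ F_11², evaluate f(x, y) mod 11. Record the zeros.
  x = 0: [0↦8, 1↦8, 2↦4, 3↦7, 4↦6, 5↦1, 6↦3, 7↦1, 8↦6, 9↦7, 10↦4]  zeros at y ∈ ∅
  x = 1: [0↦8, 1↦6, 2↦0, 3↦1, 4↦9, 5↦2, 6↦2, 7↦9, 8↦1, 9↦0, 10↦6]  zeros at y ∈ {2, 9}
  x = 2: [0↦10, 1↦2, 2↦1, 3↦7, 4↦9, 5↦7, 6↦1, 7↦2, 8↦10, 9↦3, 10↦3]  zeros at y ∈ ∅
  x = 3: [0↦3, 1↦7, 2↦7, 3↦3, 4↦6, 5↦5, 6↦0, 7↦2, 8↦0, 9↦5, 10↦6]  zeros at y ∈ {6, 8}
  x = 4: [0↦9, 1↦10, 2↦7, 3↦0, 4↦0, 5↦7, 6↦10, 7↦9, 8↦4, 9↦6, 10↦4]  zeros at y ∈ {3, 4}
  x = 5: [0↦6, 1↦0, 2↦1, 3↦9, 4↦2, 5↦2, 6↦9, 7↦1, 8↦0, 9↦6, 10↦8]  zeros at y ∈ {1, 8}
  x = 6: [0↦5, 1↦10, 2↦0, 3↦8, 4↦1, 5↦1, 6↦8, 7↦0, 8↦10, 9↦5, 10↦7]  zeros at y ∈ {2, 7}
  x = 7: [0↦6, 1↦7, 2↦4, 3↦8, 4↦8, 5↦4, 6↦7, 7↦6, 8↦1, 9↦3, 10↦1]  zeros at y ∈ ∅
  x = 8: [0↦9, 1↦2, 2↦2, 3↦9, 4↦1, 5↦0, 6↦6, 7↦8, 8↦6, 9↦0, 10↦1]  zeros at y ∈ {5, 9}
  x = 9: [0↦3, 1↦6, 2↦5, 3↦0, 4↦2, 5↦0, 6↦5, 7↦6, 8↦3, 9↦7, 10↦7]  zeros at y ∈ {3, 5}
  x = 10: [0↦10, 1↦8, 2↦2, 3↦3, 4↦0, 5↦4, 6↦4, 7↦0, 8↦3, 9↦2, 10↦8]  zeros at y ∈ {4, 7}
Collecting zeros: affine points = {(1, 2), (1, 9), (3, 6), (3, 8), (4, 3), (4, 4), (5, 1), (5, 8), (6, 2), (6, 7), (8, 5), (8, 9), (9, 3), (9, 5), (10, 4), (10, 7)}.
Total count |C(F_11)_aff| = 16.


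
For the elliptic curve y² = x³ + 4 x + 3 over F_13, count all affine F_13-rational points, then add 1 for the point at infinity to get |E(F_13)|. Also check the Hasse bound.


Affine points = {(0, 4), (0, 9), (3, 4), (3, 9), (6, 3), (6, 10), (7, 6), (7, 7), (8, 1), (8, 12), (9, 1), (9, 12), (10, 4), (10, 9), (11, 0)}; affine count = 15; |E(F_13)| = 16.

Discriminant check: Δ ∝ 4a³ + 27b² = 4·4³ + 27·3² = 4·64 + 27·9 ≡ 5 (mod 13). Nonzero ⇒ E is nonsingular.
For each x ∈ F_13, compute rhs = x³ + 4·x + 3 mod 13, then count y ∈ F_13 with y² ≡ rhs.
  x = 0: rhs = 3, matching y values: 4, 9 (2 points).
  x = 1: rhs = 8, matching y values: none (0 points).
  x = 2: rhs = 6, matching y values: none (0 points).
  x = 3: rhs = 3, matching y values: 4, 9 (2 points).
  x = 4: rhs = 5, matching y values: none (0 points).
  x = 5: rhs = 5, matching y values: none (0 points).
  x = 6: rhs = 9, matching y values: 3, 10 (2 points).
  x = 7: rhs = 10, matching y values: 6, 7 (2 points).
  x = 8: rhs = 1, matching y values: 1, 12 (2 points).
  x = 9: rhs = 1, matching y values: 1, 12 (2 points).
  x = 10: rhs = 3, matching y values: 4, 9 (2 points).
  x = 11: rhs = 0, matching y values: 0 (1 points).
  x = 12: rhs = 11, matching y values: none (0 points).
Total affine count: 15.
Full point count |E(F_13)| = 15 + 1 = 16.
Hasse bound: |16 − (13+1)| = |2| = 2 ≤ 2√13 ≈ 7.2111 ✓.


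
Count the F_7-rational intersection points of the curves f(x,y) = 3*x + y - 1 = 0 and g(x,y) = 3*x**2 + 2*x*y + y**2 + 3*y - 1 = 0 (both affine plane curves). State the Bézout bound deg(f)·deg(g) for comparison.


Common zeros: ∅; count = 0; Bézout bound = 2.

deg(f) = 1, deg(g) = 2, so Bézout bound = 2.
Scan x ∈ F_7. For each x, list the y ∈ F_7 with f(x, y) ≡ 0 and those with g(x, y) ≡ 0 (mod 7); the common zeros in that column are the intersection.
  x = 0: f ≡ 0 at y ∈ {1}; g ≡ 0 at y ∈ ∅; common: ∅.
  x = 1: f ≡ 0 at y ∈ {5}; g ≡ 0 at y ∈ ∅; common: ∅.
  x = 2: f ≡ 0 at y ∈ {2}; g ≡ 0 at y ∈ ∅; common: ∅.
  x = 3: f ≡ 0 at y ∈ {6}; g ≡ 0 at y ∈ ∅; common: ∅.
  x = 4: f ≡ 0 at y ∈ {3}; g ≡ 0 at y ∈ ∅; common: ∅.
  x = 5: f ≡ 0 at y ∈ {0}; g ≡ 0 at y ∈ ∅; common: ∅.
  x = 6: f ≡ 0 at y ∈ {4}; g ≡ 0 at y ∈ {3}; common: ∅.
Collecting: common zeros = ∅, so the count is 0.
Comparison with the Bézout bound: 0 ≤ 2 = deg(f)·deg(g), as expected for curves with no common component (the affine F_7-count falls short of the bound because intersections may lie at infinity, over extension fields, or carry multiplicity).


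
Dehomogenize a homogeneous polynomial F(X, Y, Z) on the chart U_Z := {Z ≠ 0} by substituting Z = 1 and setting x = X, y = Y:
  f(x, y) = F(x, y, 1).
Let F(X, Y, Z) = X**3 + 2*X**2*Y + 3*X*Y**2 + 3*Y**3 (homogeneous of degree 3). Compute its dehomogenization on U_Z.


f(x, y) = x**3 + 2*x**2*y + 3*x*y**2 + 3*y**3

On U_Z we set Z = 1. Each monomial c·X^i·Y^j·Z^k in F becomes c·x^i·y^j·1^k = c·x^i·y^j.
Substituting Z = 1: F(X, Y, 1) = x**3 + 2*x**2*y + 3*x*y**2 + 3*y**3.
Note: deg(f) ≤ deg(F) = 3; strict inequality happens when F is divisible by Z (lost terms).


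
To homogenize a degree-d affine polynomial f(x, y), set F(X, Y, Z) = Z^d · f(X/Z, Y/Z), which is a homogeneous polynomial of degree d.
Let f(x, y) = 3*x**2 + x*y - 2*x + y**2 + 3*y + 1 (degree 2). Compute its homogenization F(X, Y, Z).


F(X, Y, Z) = 3*X**2 + X*Y - 2*X*Z + Y**2 + 3*Y*Z + Z**2

deg(f) = 2.
Substitute x = X/Z, y = Y/Z into f, then multiply by Z^2.
  monomial 3·x^2·y^0 ↦ 3·X^2·Y^0·Z^0.
  monomial 1·x^1·y^1 ↦ 1·X^1·Y^1·Z^0.
  monomial -2·x^1·y^0 ↦ -2·X^1·Y^0·Z^1.
  monomial 1·x^0·y^2 ↦ 1·X^0·Y^2·Z^0.
  monomial 3·x^0·y^1 ↦ 3·X^0·Y^1·Z^1.
  monomial 1·x^0·y^0 ↦ 1·X^0·Y^0·Z^2.
Collecting: F(X, Y, Z) = 3*X**2 + X*Y - 2*X*Z + Y**2 + 3*Y*Z + Z**2.


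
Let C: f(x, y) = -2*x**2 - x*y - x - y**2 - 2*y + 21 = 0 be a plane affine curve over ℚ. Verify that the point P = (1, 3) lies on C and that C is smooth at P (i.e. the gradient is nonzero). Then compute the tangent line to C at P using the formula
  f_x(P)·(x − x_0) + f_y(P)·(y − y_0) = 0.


Tangent line at P: -8*x - 9*y + 35 = 0.

Step 1: f(1, 3) = 0, so P lies on C.
Step 2: partial derivatives
  f_x(x, y) = -4*x - y - 1, f_y(x, y) = -x - 2*y - 2.
  f_x(P) = -8, f_y(P) = -9 (gradient nonzero, so P is smooth).
Step 3: tangent line at P: -8·(x − 1) + -9·(y − 3) = 0.
Expanding: -8*x - 9*y + 35 = 0.


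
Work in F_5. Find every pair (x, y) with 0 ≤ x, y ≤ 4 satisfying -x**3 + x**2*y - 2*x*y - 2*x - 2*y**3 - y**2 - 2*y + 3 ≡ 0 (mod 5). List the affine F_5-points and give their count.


Affine F_5-points: {(1, 0), (3, 0), (3, 3), (3, 4)}; count = 4.

For each of the 25 pairs (x, y) ∈ F_5², evaluate f(x, y) mod 5. Record the zeros.
  x = 0: [0↦3, 1↦3, 2↦4, 3↦4, 4↦1]  zeros at y ∈ ∅
  x = 1: [0↦0, 1↦4, 2↦4, 3↦3, 4↦4]  zeros at y ∈ {0}
  x = 2: [0↦1, 1↦1, 2↦2, 3↦2, 4↦4]  zeros at y ∈ ∅
  x = 3: [0↦0, 1↦3, 2↦2, 3↦0, 4↦0]  zeros at y ∈ {0, 3, 4}
  x = 4: [0↦1, 1↦4, 2↦3, 3↦1, 4↦1]  zeros at y ∈ ∅
Collecting zeros: affine points = {(1, 0), (3, 0), (3, 3), (3, 4)}.
Total count |C(F_5)_aff| = 4.


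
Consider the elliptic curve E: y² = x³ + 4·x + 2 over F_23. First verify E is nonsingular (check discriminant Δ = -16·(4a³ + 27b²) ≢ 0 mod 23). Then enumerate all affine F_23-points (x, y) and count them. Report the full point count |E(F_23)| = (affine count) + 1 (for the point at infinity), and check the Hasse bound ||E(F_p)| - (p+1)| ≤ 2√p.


Affine points = {(0, 5), (0, 18), (2, 8), (2, 15), (3, 8), (3, 15), (4, 6), (4, 17), (5, 3), (5, 20), (6, 9), (6, 14), (9, 10), (9, 13), (18, 8), (18, 15), (20, 3), (20, 20), (21, 3), (21, 20)}; affine count = 20; |E(F_23)| = 21.

Discriminant check: Δ ∝ 4a³ + 27b² = 4·4³ + 27·2² = 4·64 + 27·4 ≡ 19 (mod 23). Nonzero ⇒ E is nonsingular.
For each x ∈ F_23, compute rhs = x³ + 4·x + 2 mod 23, then count y ∈ F_23 with y² ≡ rhs.
  x = 0: rhs = 2, matching y values: 5, 18 (2 points).
  x = 1: rhs = 7, matching y values: none (0 points).
  x = 2: rhs = 18, matching y values: 8, 15 (2 points).
  x = 3: rhs = 18, matching y values: 8, 15 (2 points).
  x = 4: rhs = 13, matching y values: 6, 17 (2 points).
  x = 5: rhs = 9, matching y values: 3, 20 (2 points).
  x = 6: rhs = 12, matching y values: 9, 14 (2 points).
  x = 7: rhs = 5, matching y values: none (0 points).
  x = 8: rhs = 17, matching y values: none (0 points).
  x = 9: rhs = 8, matching y values: 10, 13 (2 points).
  x = 10: rhs = 7, matching y values: none (0 points).
  x = 11: rhs = 20, matching y values: none (0 points).
  x = 12: rhs = 7, matching y values: none (0 points).
  x = 13: rhs = 20, matching y values: none (0 points).
  x = 14: rhs = 19, matching y values: none (0 points).
  x = 15: rhs = 10, matching y values: none (0 points).
  x = 16: rhs = 22, matching y values: none (0 points).
  x = 17: rhs = 15, matching y values: none (0 points).
  x = 18: rhs = 18, matching y values: 8, 15 (2 points).
  x = 19: rhs = 14, matching y values: none (0 points).
  x = 20: rhs = 9, matching y values: 3, 20 (2 points).
  x = 21: rhs = 9, matching y values: 3, 20 (2 points).
  x = 22: rhs = 20, matching y values: none (0 points).
Total affine count: 20.
Full point count |E(F_23)| = 20 + 1 = 21.
Hasse bound: |21 − (23+1)| = |-3| = 3 ≤ 2√23 ≈ 9.5917 ✓.


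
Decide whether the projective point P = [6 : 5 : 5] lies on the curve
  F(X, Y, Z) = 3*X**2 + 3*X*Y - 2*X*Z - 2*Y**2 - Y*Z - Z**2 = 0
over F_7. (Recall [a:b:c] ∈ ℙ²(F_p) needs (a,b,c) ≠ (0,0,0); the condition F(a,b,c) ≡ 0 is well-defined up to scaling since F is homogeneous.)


F(6,5,5) ≡ 3 (mod 7); P is NOT on the curve.

Evaluate F(6, 5, 5) term-by-term (mod 7).
  3*X**2 ↦ 3·36·1·1 = 108
  3*X*Y ↦ 3·6·5·1 = 90
  -2*X*Z ↦ -2·6·1·5 = -60
  -2*Y**2 ↦ -2·1·25·1 = -50
  -Y*Z ↦ -1·1·5·5 = -25
  -Z**2 ↦ -1·1·1·25 = -25
Sum: F(6, 5, 5) = (108) + (90) + (-60) + (-50) + (-25) + (-25) = 38.
Reducing mod 7: 38 ≡ 3 (mod 7).
Since F(a, b, c) ≡ 3 ≠ 0 (mod 7), P does NOT lie on the curve.


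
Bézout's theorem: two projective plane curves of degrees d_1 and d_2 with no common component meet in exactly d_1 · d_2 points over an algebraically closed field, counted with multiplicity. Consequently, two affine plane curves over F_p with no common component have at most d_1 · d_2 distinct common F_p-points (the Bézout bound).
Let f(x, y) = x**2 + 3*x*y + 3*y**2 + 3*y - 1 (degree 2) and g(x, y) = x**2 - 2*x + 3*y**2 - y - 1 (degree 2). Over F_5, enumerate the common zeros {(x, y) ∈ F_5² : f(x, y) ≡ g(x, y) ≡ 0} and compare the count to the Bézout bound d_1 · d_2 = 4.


Common zeros: ∅; count = 0; Bézout bound = 4.

deg(f) = 2, deg(g) = 2, so Bézout bound = 4.
Scan x ∈ F_5. For each x, list the y ∈ F_5 with f(x, y) ≡ 0 and those with g(x, y) ≡ 0 (mod 5); the common zeros in that column are the intersection.
  x = 0: f ≡ 0 at y ∈ {1, 3}; g ≡ 0 at y ∈ ∅; common: ∅.
  x = 1: f ≡ 0 at y ∈ {0, 3}; g ≡ 0 at y ∈ {1}; common: ∅.
  x = 2: f ≡ 0 at y ∈ {1}; g ≡ 0 at y ∈ ∅; common: ∅.
  x = 3: f ≡ 0 at y ∈ ∅; g ≡ 0 at y ∈ ∅; common: ∅.
  x = 4: f ≡ 0 at y ∈ {0}; g ≡ 0 at y ∈ ∅; common: ∅.
Collecting: common zeros = ∅, so the count is 0.
Comparison with the Bézout bound: 0 ≤ 4 = deg(f)·deg(g), as expected for curves with no common component (the affine F_5-count falls short of the bound because intersections may lie at infinity, over extension fields, or carry multiplicity).


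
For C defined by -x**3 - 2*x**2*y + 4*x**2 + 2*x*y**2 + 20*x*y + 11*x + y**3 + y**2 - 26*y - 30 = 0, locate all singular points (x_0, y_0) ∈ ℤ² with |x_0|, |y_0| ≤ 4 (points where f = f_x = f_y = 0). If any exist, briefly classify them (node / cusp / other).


Singular points: {(3, -2)}; classification: node.

Compute partial derivatives:
  f_x = -3*x**2 - 4*x*y + 8*x + 2*y**2 + 20*y + 11.
  f_y = -2*x**2 + 4*x*y + 20*x + 3*y**2 + 2*y - 26.
Scan x_0 ∈ {−4, ..., 4}. For each x_0, f_y(x_0, y) is a polynomial in y; find its integer roots y ∈ {−4, ..., 4}, then test f_x and f at those candidates.
  x = -4: f_y(-4, y) = 3*y**2 - 14*y - 138; no integer root y with |y| ≤ 4.
  x = -3: f_y(-3, y) = 3*y**2 - 10*y - 104; no integer root y with |y| ≤ 4.
  x = -2: f_y(-2, y) = 3*y**2 - 6*y - 74; no integer root y with |y| ≤ 4.
  x = -1: f_y(-1, y) = 3*y**2 - 2*y - 48; no integer root y with |y| ≤ 4.
  x = 0: f_y(0, y) = 3*y**2 + 2*y - 26; no integer root y with |y| ≤ 4.
  x = 1: f_y(1, y) = 3*y**2 + 6*y - 8; no integer root y with |y| ≤ 4.
  x = 2: f_y(2, y) = 3*y**2 + 10*y + 6; no integer root y with |y| ≤ 4.
  x = 3: f_y(3, y) = 3*y**2 + 14*y + 16; vanishes at y ∈ {-2}. (3, -2): f_x = 0, f = 0 — SINGULAR.
  x = 4: f_y(4, y) = 3*y**2 + 18*y + 22; no integer root y with |y| ≤ 4.
Only singular point on the grid: (3, -2).
Classify: substitute x = 3 + u, y = -2 + v and expand: f = -u**3 - 2*u**2*v - u**2 + 2*u*v**2 + v**3 + v**2.
No constant or linear terms (consistent with a singular point). Quadratic part: -u**2 + v**2. Cubic part: -u**3 - 2*u**2*v + 2*u*v**2 + v**3.
The quadratic part v**2 - u**2 = (v − u)(v + u) splits into two distinct linear factors, so there are two distinct tangent lines y − -2 = ±(x − 3) — this is a node (ordinary double point).
Classification: node.


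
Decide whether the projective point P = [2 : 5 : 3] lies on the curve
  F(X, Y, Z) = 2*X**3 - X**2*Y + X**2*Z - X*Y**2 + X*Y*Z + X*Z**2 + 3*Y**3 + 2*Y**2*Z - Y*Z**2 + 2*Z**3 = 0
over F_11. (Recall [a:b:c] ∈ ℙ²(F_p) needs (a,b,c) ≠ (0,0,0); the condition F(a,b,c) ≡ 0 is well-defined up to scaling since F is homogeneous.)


F(2,5,3) ≡ 1 (mod 11); P is NOT on the curve.

Evaluate F(2, 5, 3) term-by-term (mod 11).
  2*X**3 ↦ 2·8·1·1 = 16
  -X**2*Y ↦ -1·4·5·1 = -20
  X**2*Z ↦ 1·4·1·3 = 12
  -X*Y**2 ↦ -1·2·25·1 = -50
  X*Y*Z ↦ 1·2·5·3 = 30
  X*Z**2 ↦ 1·2·1·9 = 18
  3*Y**3 ↦ 3·1·125·1 = 375
  2*Y**2*Z ↦ 2·1·25·3 = 150
  -Y*Z**2 ↦ -1·1·5·9 = -45
  2*Z**3 ↦ 2·1·1·27 = 54
Sum: F(2, 5, 3) = (16) + (-20) + (12) + (-50) + (30) + (18) + (375) + (150) + (-45) + (54) = 540.
Reducing mod 11: 540 ≡ 1 (mod 11).
Since F(a, b, c) ≡ 1 ≠ 0 (mod 11), P does NOT lie on the curve.


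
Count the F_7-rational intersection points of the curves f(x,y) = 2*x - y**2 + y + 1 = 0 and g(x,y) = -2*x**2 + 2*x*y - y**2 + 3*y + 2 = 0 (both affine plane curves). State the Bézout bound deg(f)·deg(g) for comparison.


Common zeros: {(4, 6)}; count = 1; Bézout bound = 4.

deg(f) = 2, deg(g) = 2, so Bézout bound = 4.
Scan x ∈ F_7. For each x, list the y ∈ F_7 with f(x, y) ≡ 0 and those with g(x, y) ≡ 0 (mod 7); the common zeros in that column are the intersection.
  x = 0: f ≡ 0 at y ∈ ∅; g ≡ 0 at y ∈ ∅; common: ∅.
  x = 1: f ≡ 0 at y ∈ ∅; g ≡ 0 at y ∈ {0, 5}; common: ∅.
  x = 2: f ≡ 0 at y ∈ {4}; g ≡ 0 at y ∈ {1, 6}; common: ∅.
  x = 3: f ≡ 0 at y ∈ {0, 1}; g ≡ 0 at y ∈ ∅; common: ∅.
  x = 4: f ≡ 0 at y ∈ {2, 6}; g ≡ 0 at y ∈ {5, 6}; common: {6}.
  x = 5: f ≡ 0 at y ∈ ∅; g ≡ 0 at y ∈ ∅; common: ∅.
  x = 6: f ≡ 0 at y ∈ {3, 5}; g ≡ 0 at y ∈ {0, 1}; common: ∅.
Collecting: common zeros = {(4, 6)}, so the count is 1.
Comparison with the Bézout bound: 1 ≤ 4 = deg(f)·deg(g), as expected for curves with no common component (the affine F_7-count falls short of the bound because intersections may lie at infinity, over extension fields, or carry multiplicity).


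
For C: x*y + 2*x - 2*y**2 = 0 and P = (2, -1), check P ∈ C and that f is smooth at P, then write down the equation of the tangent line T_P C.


Tangent line at P: x + 6*y + 4 = 0.

Step 1: f(2, -1) = 0, so P lies on C.
Step 2: partial derivatives
  f_x(x, y) = y + 2, f_y(x, y) = x - 4*y.
  f_x(P) = 1, f_y(P) = 6 (gradient nonzero, so P is smooth).
Step 3: tangent line at P: 1·(x − 2) + 6·(y − -1) = 0.
Expanding: x + 6*y + 4 = 0.


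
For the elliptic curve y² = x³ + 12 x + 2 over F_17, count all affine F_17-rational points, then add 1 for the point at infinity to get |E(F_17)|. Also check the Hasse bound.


Affine points = {(0, 6), (0, 11), (1, 7), (1, 10), (2, 0), (5, 0), (6, 1), (6, 16), (7, 2), (7, 15), (8, 7), (8, 10), (10, 0), (12, 2), (12, 15), (13, 3), (13, 14), (15, 2), (15, 15)}; affine count = 19; |E(F_17)| = 20.

Discriminant check: Δ ∝ 4a³ + 27b² = 4·12³ + 27·2² = 4·1728 + 27·4 ≡ 16 (mod 17). Nonzero ⇒ E is nonsingular.
For each x ∈ F_17, compute rhs = x³ + 12·x + 2 mod 17, then count y ∈ F_17 with y² ≡ rhs.
  x = 0: rhs = 2, matching y values: 6, 11 (2 points).
  x = 1: rhs = 15, matching y values: 7, 10 (2 points).
  x = 2: rhs = 0, matching y values: 0 (1 points).
  x = 3: rhs = 14, matching y values: none (0 points).
  x = 4: rhs = 12, matching y values: none (0 points).
  x = 5: rhs = 0, matching y values: 0 (1 points).
  x = 6: rhs = 1, matching y values: 1, 16 (2 points).
  x = 7: rhs = 4, matching y values: 2, 15 (2 points).
  x = 8: rhs = 15, matching y values: 7, 10 (2 points).
  x = 9: rhs = 6, matching y values: none (0 points).
  x = 10: rhs = 0, matching y values: 0 (1 points).
  x = 11: rhs = 3, matching y values: none (0 points).
  x = 12: rhs = 4, matching y values: 2, 15 (2 points).
  x = 13: rhs = 9, matching y values: 3, 14 (2 points).
  x = 14: rhs = 7, matching y values: none (0 points).
  x = 15: rhs = 4, matching y values: 2, 15 (2 points).
  x = 16: rhs = 6, matching y values: none (0 points).
Total affine count: 19.
Full point count |E(F_17)| = 19 + 1 = 20.
Hasse bound: |20 − (17+1)| = |2| = 2 ≤ 2√17 ≈ 8.2462 ✓.
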